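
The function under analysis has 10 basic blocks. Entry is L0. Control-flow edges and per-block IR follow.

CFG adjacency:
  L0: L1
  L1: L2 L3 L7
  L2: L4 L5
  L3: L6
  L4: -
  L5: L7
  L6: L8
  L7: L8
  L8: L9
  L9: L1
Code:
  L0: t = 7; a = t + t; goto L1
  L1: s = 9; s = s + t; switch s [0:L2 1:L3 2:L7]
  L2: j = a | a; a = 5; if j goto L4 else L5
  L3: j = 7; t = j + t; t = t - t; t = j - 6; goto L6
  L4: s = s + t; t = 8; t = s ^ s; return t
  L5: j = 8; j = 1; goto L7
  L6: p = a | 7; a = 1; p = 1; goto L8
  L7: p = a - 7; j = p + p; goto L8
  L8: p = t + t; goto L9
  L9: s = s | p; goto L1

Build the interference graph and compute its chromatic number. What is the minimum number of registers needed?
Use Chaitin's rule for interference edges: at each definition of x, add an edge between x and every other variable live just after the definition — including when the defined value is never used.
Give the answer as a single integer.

Answer: 4

Derivation:
def/use:
  L0: def={a,t} ue=∅
  L1: def={s} ue={t}
  L2: def={a,j} ue={a}
  L3: def={j,t} ue={t}
  L4: def={s,t} ue={s,t}
  L5: def={j} ue=∅
  L6: def={a,p} ue={a}
  L7: def={j,p} ue={a}
  L8: def={p} ue={t}
  L9: def={s} ue={p,s}

Backward fixpoint:
  live L0: ∅→{a,t}
  live L1: {a,t}→{a,s,t}
  live L2: {a,s,t}→{a,s,t}
  live L3: {a,s,t}→{a,s,t}
  live L4: {s,t}→∅
  live L5: {a,s,t}→{a,s,t}
  live L6: {a,s,t}→{a,s,t}
  live L7: {a,s,t}→{a,s,t}
  live L8: {a,s,t}→{a,p,s,t}
  live L9: {a,p,s,t}→{a,t}

Interfere edges:
  a — {j,p,s,t}
  j — {a,s,t}
  p — {a,s,t}
  s — {a,j,p,t}
  t — {a,j,p,s}

Chromatic number:
  clique {a,j,s,t} ⇒ need ≥ 4
  4-colouring: R0={a}  R1={s}  R2={t}  R3={j,p}
  χ = 4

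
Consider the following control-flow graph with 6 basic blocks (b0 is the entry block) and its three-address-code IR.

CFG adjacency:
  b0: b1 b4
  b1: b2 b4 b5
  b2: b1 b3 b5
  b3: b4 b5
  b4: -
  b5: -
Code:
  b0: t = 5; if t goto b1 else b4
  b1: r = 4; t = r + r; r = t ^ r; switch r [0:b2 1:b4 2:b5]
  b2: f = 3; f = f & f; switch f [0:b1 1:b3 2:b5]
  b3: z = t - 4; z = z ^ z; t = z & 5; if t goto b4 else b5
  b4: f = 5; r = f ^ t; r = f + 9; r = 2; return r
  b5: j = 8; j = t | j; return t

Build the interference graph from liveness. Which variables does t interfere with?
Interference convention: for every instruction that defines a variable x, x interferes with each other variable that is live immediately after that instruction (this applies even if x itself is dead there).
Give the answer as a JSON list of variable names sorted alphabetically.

def/use:
  b0: {t} / ∅
  b1: {r,t} / ∅
  b2: {f} / ∅
  b3: {t,z} / {t}
  b4: {f,r} / {t}
  b5: {j} / {t}

Liveness:
  b0: in=∅ out={t}
  b1: in=∅ out={t}
  b2: in={t} out={t}
  b3: in={t} out={t}
  b4: in={t} out=∅
  b5: in={t} out=∅

Interfere edges:
  f↔{r,t}
  j↔{t}
  r↔{f,t}
  t↔{f,j,r}
  z↔∅

N(t) = ["f", "j", "r"]

Answer: ["f", "j", "r"]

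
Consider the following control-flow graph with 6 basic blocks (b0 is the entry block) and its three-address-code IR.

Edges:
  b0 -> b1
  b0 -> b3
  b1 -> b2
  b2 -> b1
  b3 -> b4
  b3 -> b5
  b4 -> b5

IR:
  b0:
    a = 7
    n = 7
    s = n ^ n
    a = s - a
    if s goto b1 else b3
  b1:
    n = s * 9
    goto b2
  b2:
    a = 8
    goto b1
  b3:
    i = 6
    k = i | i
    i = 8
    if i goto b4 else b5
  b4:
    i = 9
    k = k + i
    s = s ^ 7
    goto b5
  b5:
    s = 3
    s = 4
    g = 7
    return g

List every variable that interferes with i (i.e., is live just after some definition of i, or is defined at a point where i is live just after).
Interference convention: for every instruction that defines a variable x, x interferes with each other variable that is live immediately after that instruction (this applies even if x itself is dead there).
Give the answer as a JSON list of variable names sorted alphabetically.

Answer: ["k", "s"]

Working:
def/use:
  b0: {a,n,s} / ∅
  b1: {n} / {s}
  b2: {a} / ∅
  b3: {i,k} / ∅
  b4: {i,k,s} / {k,s}
  b5: {g,s} / ∅

Backward fixpoint:
  b0 li=∅ lo={s}
  b1 li={s} lo={s}
  b2 li={s} lo={s}
  b3 li={s} lo={k,s}
  b4 li={k,s} lo=∅
  b5 li=∅ lo=∅

Conflict graph:
  a: {n,s}
  g: ∅
  i: {k,s}
  k: {i,s}
  n: {a,s}
  s: {a,i,k,n}

N(i) = ["k", "s"]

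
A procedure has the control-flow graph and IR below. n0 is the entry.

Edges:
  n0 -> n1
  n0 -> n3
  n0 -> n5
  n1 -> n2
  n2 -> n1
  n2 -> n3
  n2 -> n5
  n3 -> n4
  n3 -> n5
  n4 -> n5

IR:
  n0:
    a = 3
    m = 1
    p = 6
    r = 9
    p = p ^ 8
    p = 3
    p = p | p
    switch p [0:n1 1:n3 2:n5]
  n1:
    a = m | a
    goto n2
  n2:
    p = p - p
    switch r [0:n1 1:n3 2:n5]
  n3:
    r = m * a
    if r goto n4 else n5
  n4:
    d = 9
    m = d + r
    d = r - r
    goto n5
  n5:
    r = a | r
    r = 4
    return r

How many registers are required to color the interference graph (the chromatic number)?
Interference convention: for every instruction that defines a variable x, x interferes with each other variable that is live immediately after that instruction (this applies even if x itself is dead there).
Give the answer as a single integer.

Answer: 4

Analysis:
Block summaries:
  n0: {a,m,p,r} / ∅
  n1: {a} / {a,m}
  n2: {p} / {p,r}
  n3: {r} / {a,m}
  n4: {d,m} / {r}
  n5: {r} / {a,r}

Live sets:
  n0 li=∅ lo={a,m,p,r}
  n1 li={a,m,p,r} lo={a,m,p,r}
  n2 li={a,m,p,r} lo={a,m,p,r}
  n3 li={a,m} lo={a,r}
  n4 li={a,r} lo={a,r}
  n5 li={a,r} lo=∅

Conflict graph:
  a — {d,m,p,r}
  d — {a,r}
  m — {a,p,r}
  p — {a,m,r}
  r — {a,d,m,p}

Colouring:
  {a,m,p,r} pairwise interfere (4-clique) ⇒ χ ≥ 4
  assign a→R0 d→R2 m→R2 p→R3 r→R1 — no edge inside a register ⇒ χ ≤ 4
  χ = 4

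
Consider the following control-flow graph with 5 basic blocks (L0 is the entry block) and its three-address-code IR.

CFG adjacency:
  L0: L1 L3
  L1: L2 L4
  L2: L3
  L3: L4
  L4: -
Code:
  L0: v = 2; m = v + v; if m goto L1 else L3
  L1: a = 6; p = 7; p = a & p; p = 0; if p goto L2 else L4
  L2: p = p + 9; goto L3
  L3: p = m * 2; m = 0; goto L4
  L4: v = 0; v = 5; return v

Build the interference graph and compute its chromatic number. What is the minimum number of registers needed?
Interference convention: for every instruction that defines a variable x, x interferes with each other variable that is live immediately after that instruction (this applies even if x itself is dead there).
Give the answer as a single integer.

Answer: 3

Analysis:
def/use:
  L0: {m,v} / ∅
  L1: {a,p} / ∅
  L2: {p} / {p}
  L3: {m,p} / {m}
  L4: {v} / ∅

Backward fixpoint:
  L0 li=∅ lo={m}
  L1 li={m} lo={m,p}
  L2 li={m,p} lo={m}
  L3 li={m} lo=∅
  L4 li=∅ lo=∅

Interfere edges:
  a↔{m,p}
  m↔{a,p}
  p↔{a,m}
  v↔∅

Registers:
  lower bound: {a,m,p} mutually conflict ⇒ χ ≥ 3
  3-colouring: R0={a,v}  R1={m}  R2={p}
  χ = 3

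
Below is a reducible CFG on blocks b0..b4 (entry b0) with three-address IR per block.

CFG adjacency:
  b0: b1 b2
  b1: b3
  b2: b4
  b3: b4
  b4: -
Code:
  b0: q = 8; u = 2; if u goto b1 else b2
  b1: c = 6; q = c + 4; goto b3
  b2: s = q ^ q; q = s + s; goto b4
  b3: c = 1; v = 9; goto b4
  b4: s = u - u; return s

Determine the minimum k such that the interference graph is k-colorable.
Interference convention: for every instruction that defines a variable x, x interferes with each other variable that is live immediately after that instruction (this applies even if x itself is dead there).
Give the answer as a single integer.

Answer: 2

Derivation:
def/use:
  b0: def={q,u} ue=∅
  b1: def={c,q} ue=∅
  b2: def={q,s} ue={q}
  b3: def={c,v} ue=∅
  b4: def={s} ue={u}

Live sets:
  b0 li=∅ lo={q,u}
  b1 li={u} lo={u}
  b2 li={q,u} lo={u}
  b3 li={u} lo={u}
  b4 li={u} lo=∅

Interference:
  c↔{u}
  q↔{u}
  s↔{u}
  u↔{c,q,s,v}
  v↔{u}

Chromatic number:
  clique {c,u} ⇒ need ≥ 2
  assign c→R1 q→R1 s→R1 u→R0 v→R1 — no edge inside a register ⇒ χ ≤ 2
  χ = 2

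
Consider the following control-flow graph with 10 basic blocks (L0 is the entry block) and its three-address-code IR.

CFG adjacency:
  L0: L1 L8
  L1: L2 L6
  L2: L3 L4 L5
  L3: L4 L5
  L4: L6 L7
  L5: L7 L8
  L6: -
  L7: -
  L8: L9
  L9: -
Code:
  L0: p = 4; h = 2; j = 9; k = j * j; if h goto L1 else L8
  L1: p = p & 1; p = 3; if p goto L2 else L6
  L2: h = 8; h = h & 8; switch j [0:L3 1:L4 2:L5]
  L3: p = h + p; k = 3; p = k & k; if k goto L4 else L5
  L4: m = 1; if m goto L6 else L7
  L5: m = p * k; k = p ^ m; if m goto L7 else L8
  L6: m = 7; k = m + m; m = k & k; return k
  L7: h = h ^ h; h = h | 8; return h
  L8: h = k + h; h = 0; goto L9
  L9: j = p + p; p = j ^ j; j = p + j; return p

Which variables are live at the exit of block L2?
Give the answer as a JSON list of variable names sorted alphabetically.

def/use:
  L0: {h,j,k,p} / ∅
  L1: {p} / {p}
  L2: {h} / {j}
  L3: {k,p} / {h,p}
  L4: {m} / ∅
  L5: {k,m} / {k,p}
  L6: {k,m} / ∅
  L7: {h} / {h}
  L8: {h} / {h,k}
  L9: {j,p} / {p}

Live sets:
  L0 li=∅ lo={h,j,k,p}
  L1 li={j,k,p} lo={j,k,p}
  L2 li={j,k,p} lo={h,k,p}
  L3 li={h,p} lo={h,k,p}
  L4 li={h} lo={h}
  L5 li={h,k,p} lo={h,k,p}
  L6 li=∅ lo=∅
  L7 li={h} lo=∅
  L8 li={h,k,p} lo={p}
  L9 li={p} lo=∅

live-out(L2) = ["h", "k", "p"]

Answer: ["h", "k", "p"]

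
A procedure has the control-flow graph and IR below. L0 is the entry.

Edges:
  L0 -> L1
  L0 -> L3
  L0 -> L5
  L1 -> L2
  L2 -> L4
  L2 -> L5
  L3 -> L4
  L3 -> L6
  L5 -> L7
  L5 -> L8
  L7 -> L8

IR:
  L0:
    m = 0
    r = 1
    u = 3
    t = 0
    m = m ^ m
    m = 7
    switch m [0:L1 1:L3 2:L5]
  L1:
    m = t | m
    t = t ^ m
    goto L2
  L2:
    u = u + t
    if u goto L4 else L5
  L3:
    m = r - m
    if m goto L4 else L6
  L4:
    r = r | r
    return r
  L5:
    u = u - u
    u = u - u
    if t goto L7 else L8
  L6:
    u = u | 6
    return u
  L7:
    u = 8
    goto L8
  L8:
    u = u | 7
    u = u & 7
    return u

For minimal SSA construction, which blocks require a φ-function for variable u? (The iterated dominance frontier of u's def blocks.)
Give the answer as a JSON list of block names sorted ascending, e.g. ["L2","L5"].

idom tree: L1←L0 L2←L1 L3←L0 L4←L0 L5←L0 L6←L3 L7←L5 L8←L5
Dom at joins:
  L4: preds {L2,L3}: {L0,L1,L2} ∩ {L0,L3} = {L0}; idom=L0
  L5: preds {L0,L2}: {L0} ∩ {L0,L1,L2} = {L0}; idom=L0
  L8: preds {L5,L7}: {L0,L5} ∩ {L0,L5,L7} = {L0,L5}; idom=L5

DF derivation:
  L4←L2: walk L2→L1 to L0
  L4←L3: walk L3 to L0
  L5←L0: walk · to L0
  L5←L2: walk L2→L1 to L0
  L8←L5: walk · to L5
  L8←L7: walk L7 to L5
  L0: DF=∅
  L1: DF={L4,L5}
  L2: DF={L4,L5}
  L3: DF={L4}
  L4: DF=∅
  L5: DF=∅
  L6: DF=∅
  L7: DF={L8}
  L8: DF=∅

φ for u: defs {L0,L2,L5,L6,L7,L8}
  DF⁺ = {L4,L5,L8}

Answer: ["L4", "L5", "L8"]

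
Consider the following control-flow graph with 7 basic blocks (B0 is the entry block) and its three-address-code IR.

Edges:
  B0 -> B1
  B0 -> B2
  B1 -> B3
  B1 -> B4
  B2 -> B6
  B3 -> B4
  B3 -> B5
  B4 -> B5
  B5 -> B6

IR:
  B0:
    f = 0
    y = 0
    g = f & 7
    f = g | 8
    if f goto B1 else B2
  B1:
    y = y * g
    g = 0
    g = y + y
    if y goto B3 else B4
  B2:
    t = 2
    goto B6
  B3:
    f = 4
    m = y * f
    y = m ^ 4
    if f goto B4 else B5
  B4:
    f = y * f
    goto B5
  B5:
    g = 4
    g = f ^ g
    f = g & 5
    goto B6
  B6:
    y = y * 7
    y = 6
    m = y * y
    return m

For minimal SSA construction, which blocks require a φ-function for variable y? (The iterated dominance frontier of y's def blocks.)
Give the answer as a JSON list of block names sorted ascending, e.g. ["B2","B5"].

idom tree: B1←B0 B2←B0 B3←B1 B4←B1 B5←B1 B6←B0
Dom∩ at merges:
  B4: preds {B1,B3}: {B0,B1} ∩ {B0,B1,B3} = {B0,B1}; idom=B1
  B5: preds {B3,B4}: {B0,B1,B3} ∩ {B0,B1,B4} = {B0,B1}; idom=B1
  B6: preds {B2,B5}: {B0,B2} ∩ {B0,B1,B5} = {B0}; idom=B0

Frontier:
  join B4 pred B1: · stop@B1
  join B4 pred B3: B3 stop@B1
  join B5 pred B3: B3 stop@B1
  join B5 pred B4: B4 stop@B1
  join B6 pred B2: B2 stop@B0
  join B6 pred B5: B5→B1 stop@B0
  B0 → ∅
  B1 → {B6}
  B2 → {B6}
  B3 → {B4,B5}
  B4 → {B5}
  B5 → {B6}
  B6 → ∅

φ for y: defs {B0,B1,B3,B6}
  DF⁺ = {B4,B5,B6}

Answer: ["B4", "B5", "B6"]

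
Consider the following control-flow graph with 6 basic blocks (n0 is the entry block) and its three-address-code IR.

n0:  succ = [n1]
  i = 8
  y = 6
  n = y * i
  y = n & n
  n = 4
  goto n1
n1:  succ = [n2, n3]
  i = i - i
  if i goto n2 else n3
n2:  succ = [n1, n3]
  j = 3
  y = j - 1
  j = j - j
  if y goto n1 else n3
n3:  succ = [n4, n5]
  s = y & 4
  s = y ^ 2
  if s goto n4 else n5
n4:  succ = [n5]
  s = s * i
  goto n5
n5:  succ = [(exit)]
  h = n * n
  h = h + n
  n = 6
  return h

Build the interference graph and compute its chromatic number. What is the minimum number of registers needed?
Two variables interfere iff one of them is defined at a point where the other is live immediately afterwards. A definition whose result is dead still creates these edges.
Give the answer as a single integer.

Answer: 4

Analysis:
Block summaries:
  n0: {i,n,y} / ∅
  n1: {i} / {i}
  n2: {j,y} / ∅
  n3: {s} / {y}
  n4: {s} / {i,s}
  n5: {h,n} / {n}

Liveness:
  live n0: ∅→{i,n,y}
  live n1: {i,n,y}→{i,n,y}
  live n2: {i,n}→{i,n,y}
  live n3: {i,n,y}→{i,n,s}
  live n4: {i,n,s}→{n}
  live n5: {n}→∅

Conflict graph:
  h: {n}
  i: {j,n,s,y}
  j: {i,n,y}
  n: {h,i,j,s,y}
  s: {i,n,y}
  y: {i,j,n,s}

Chromatic number:
  lower bound: {i,j,n,y} mutually conflict ⇒ χ ≥ 4
  assign h→c1 i→c1 j→c3 n→c0 s→c3 y→c2 — no edge inside a register ⇒ χ ≤ 4
  χ = 4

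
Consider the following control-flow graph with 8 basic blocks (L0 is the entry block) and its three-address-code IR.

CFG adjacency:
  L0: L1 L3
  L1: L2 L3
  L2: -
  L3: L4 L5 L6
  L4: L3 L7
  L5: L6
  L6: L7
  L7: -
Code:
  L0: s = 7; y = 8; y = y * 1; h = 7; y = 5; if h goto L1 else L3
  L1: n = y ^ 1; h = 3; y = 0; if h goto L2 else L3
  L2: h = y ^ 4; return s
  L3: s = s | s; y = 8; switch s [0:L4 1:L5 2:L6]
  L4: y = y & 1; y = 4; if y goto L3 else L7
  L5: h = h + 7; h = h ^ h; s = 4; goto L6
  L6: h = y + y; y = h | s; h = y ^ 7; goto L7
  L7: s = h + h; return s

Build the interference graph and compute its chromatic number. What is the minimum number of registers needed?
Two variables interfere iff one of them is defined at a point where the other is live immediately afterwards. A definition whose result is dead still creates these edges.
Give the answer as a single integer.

Answer: 3

Derivation:
Per-block:
  L0: def={h,s,y} ue=∅
  L1: def={h,n,y} ue={y}
  L2: def={h} ue={s,y}
  L3: def={s,y} ue={s}
  L4: def={y} ue={y}
  L5: def={h,s} ue={h}
  L6: def={h,y} ue={s,y}
  L7: def={s} ue={h}

Live sets:
  live L0: ∅→{h,s,y}
  live L1: {s,y}→{h,s,y}
  live L2: {s,y}→∅
  live L3: {h,s}→{h,s,y}
  live L4: {h,s,y}→{h,s}
  live L5: {h,y}→{s,y}
  live L6: {s,y}→{h}
  live L7: {h}→∅

Conflict graph:
  h: {s,y}
  n: {s}
  s: {h,n,y}
  y: {h,s}

Chromatic number:
  lower bound: {h,s,y} mutually conflict ⇒ χ ≥ 3
  assign h→r1 n→r1 s→r0 y→r2 — no edge inside a register ⇒ χ ≤ 3
  χ = 3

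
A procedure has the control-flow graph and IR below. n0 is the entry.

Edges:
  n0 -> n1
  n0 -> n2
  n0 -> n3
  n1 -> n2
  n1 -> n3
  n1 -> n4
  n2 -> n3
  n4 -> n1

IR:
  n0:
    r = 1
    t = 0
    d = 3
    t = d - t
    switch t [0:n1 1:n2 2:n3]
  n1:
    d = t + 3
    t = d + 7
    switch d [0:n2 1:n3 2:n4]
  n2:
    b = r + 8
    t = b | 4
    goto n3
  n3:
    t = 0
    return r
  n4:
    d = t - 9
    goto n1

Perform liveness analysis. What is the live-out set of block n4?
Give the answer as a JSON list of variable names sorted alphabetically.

Answer: ["r", "t"]

Derivation:
Per-block:
  n0: def={d,r,t} ue=∅
  n1: def={d,t} ue={t}
  n2: def={b,t} ue={r}
  n3: def={t} ue={r}
  n4: def={d} ue={t}

Live sets:
  n0 li=∅ lo={r,t}
  n1 li={r,t} lo={r,t}
  n2 li={r} lo={r}
  n3 li={r} lo=∅
  n4 li={r,t} lo={r,t}

live-out(n4) = ["r", "t"]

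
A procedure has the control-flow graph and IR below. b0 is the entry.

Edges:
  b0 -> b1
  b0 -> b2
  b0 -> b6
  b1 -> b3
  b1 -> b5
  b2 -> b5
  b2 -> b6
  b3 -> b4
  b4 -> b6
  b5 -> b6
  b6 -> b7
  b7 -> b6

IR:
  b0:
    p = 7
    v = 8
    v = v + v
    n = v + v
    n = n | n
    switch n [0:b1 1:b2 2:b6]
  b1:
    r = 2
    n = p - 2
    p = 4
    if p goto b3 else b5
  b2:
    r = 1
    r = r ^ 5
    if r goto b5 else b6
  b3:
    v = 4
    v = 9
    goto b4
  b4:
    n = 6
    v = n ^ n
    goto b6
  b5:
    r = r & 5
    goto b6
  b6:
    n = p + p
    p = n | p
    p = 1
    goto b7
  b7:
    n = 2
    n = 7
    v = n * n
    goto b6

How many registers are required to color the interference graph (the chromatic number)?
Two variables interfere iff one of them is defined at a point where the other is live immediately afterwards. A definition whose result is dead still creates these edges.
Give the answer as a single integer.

def/use:
  b0 def {n,p,v} use ∅
  b1 def {n,p,r} use {p}
  b2 def {r} use ∅
  b3 def {v} use ∅
  b4 def {n,v} use ∅
  b5 def {r} use {r}
  b6 def {n,p} use {p}
  b7 def {n,v} use ∅

Liveness:
  live b0: ∅→{p}
  live b1: {p}→{p,r}
  live b2: {p}→{p,r}
  live b3: {p}→{p}
  live b4: {p}→{p}
  live b5: {p,r}→{p}
  live b6: {p}→{p}
  live b7: {p}→{p}

Interfere edges:
  n: {p,r}
  p: {n,r,v}
  r: {n,p}
  v: {p}

Colouring:
  {n,p,r} pairwise interfere (3-clique) ⇒ χ ≥ 3
  3-colouring: c0={p}  c1={n,v}  c2={r}
  χ = 3

Answer: 3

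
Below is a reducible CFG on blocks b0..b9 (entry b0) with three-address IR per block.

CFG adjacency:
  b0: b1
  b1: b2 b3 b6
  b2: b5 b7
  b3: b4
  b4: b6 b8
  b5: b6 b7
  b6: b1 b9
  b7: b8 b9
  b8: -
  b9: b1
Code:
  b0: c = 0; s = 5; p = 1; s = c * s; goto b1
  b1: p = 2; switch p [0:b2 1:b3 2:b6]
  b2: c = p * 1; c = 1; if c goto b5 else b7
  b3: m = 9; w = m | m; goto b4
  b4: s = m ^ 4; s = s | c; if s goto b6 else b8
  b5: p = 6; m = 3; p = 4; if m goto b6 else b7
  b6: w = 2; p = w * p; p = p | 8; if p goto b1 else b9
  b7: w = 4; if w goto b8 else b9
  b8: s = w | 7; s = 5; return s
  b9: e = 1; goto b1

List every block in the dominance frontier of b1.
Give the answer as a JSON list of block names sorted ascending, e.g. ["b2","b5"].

idom tree: b1←b0 b2←b1 b3←b1 b4←b3 b5←b2 b6←b1 b7←b2 b8←b1 b9←b1
Join-block Dom:
  b1: preds {b0,b6,b9}: {b0} ∩ {b0,b1,b6} ∩ {b0,b1,b9} = {b0}; idom=b0
  b6: preds {b1,b4,b5}: {b0,b1} ∩ {b0,b1,b3,b4} ∩ {b0,b1,b2,b5} = {b0,b1}; idom=b1
  b7: preds {b2,b5}: {b0,b1,b2} ∩ {b0,b1,b2,b5} = {b0,b1,b2}; idom=b2
  b8: preds {b4,b7}: {b0,b1,b3,b4} ∩ {b0,b1,b2,b7} = {b0,b1}; idom=b1
  b9: preds {b6,b7}: {b0,b1,b6} ∩ {b0,b1,b2,b7} = {b0,b1}; idom=b1

Frontier:
  b1←b0: walk · to b0
  b1←b6: walk b6→b1 to b0
  b1←b9: walk b9→b1 to b0
  b6←b1: walk · to b1
  b6←b4: walk b4→b3 to b1
  b6←b5: walk b5→b2 to b1
  b7←b2: walk · to b2
  b7←b5: walk b5 to b2
  b8←b4: walk b4→b3 to b1
  b8←b7: walk b7→b2 to b1
  b9←b6: walk b6 to b1
  b9←b7: walk b7→b2 to b1
  b0: DF=∅
  b1: DF={b1}
  b2: DF={b6,b8,b9}
  b3: DF={b6,b8}
  b4: DF={b6,b8}
  b5: DF={b6,b7}
  b6: DF={b1,b9}
  b7: DF={b8,b9}
  b8: DF=∅
  b9: DF={b1}

DF(b1) = ["b1"]

Answer: ["b1"]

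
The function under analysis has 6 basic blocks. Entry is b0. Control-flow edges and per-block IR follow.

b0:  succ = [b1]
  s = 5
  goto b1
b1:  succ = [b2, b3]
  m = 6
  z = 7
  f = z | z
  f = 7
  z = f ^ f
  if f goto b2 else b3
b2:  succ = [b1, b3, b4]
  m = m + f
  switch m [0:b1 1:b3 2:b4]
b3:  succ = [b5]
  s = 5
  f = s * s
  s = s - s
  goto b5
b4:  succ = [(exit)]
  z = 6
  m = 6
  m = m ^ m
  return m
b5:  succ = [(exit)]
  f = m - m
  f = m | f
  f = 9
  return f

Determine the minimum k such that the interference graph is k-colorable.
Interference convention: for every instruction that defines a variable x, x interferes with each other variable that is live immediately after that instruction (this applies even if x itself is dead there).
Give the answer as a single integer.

Per-block:
  b0: def={s} ue=∅
  b1: def={f,m,z} ue=∅
  b2: def={m} ue={f,m}
  b3: def={f,s} ue=∅
  b4: def={m,z} ue=∅
  b5: def={f} ue={m}

Live sets:
  b0: in=∅ out=∅
  b1: in=∅ out={f,m}
  b2: in={f,m} out={m}
  b3: in={m} out={m}
  b4: in=∅ out=∅
  b5: in={m} out=∅

Interfere edges:
  f↔{m,s,z}
  m↔{f,s,z}
  s↔{f,m}
  z↔{f,m}

Chromatic number:
  clique {f,m,s} ⇒ need ≥ 3
  assign f→r0 m→r1 s→r2 z→r2 — no edge inside a register ⇒ χ ≤ 3
  χ = 3

Answer: 3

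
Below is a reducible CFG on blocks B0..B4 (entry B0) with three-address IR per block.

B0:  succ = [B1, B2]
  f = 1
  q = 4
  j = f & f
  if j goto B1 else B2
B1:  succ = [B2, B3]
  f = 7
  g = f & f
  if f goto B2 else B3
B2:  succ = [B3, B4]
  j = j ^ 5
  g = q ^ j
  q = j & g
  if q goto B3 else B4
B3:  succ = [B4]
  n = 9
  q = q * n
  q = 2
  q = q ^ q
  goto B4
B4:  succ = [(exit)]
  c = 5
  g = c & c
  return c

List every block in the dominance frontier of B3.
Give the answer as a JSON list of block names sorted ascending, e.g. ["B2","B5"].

idom tree: B1←B0 B2←B0 B3←B0 B4←B0
Dom∩ at merges:
  B2: preds {B0,B1}: {B0} ∩ {B0,B1} = {B0}; idom=B0
  B3: preds {B1,B2}: {B0,B1} ∩ {B0,B2} = {B0}; idom=B0
  B4: preds {B2,B3}: {B0,B2} ∩ {B0,B3} = {B0}; idom=B0

DF derivation:
  join B2 pred B0: · stop@B0
  join B2 pred B1: B1 stop@B0
  join B3 pred B1: B1 stop@B0
  join B3 pred B2: B2 stop@B0
  join B4 pred B2: B2 stop@B0
  join B4 pred B3: B3 stop@B0
  B0 → ∅
  B1 → {B2,B3}
  B2 → {B3,B4}
  B3 → {B4}
  B4 → ∅

DF(B3) = ["B4"]

Answer: ["B4"]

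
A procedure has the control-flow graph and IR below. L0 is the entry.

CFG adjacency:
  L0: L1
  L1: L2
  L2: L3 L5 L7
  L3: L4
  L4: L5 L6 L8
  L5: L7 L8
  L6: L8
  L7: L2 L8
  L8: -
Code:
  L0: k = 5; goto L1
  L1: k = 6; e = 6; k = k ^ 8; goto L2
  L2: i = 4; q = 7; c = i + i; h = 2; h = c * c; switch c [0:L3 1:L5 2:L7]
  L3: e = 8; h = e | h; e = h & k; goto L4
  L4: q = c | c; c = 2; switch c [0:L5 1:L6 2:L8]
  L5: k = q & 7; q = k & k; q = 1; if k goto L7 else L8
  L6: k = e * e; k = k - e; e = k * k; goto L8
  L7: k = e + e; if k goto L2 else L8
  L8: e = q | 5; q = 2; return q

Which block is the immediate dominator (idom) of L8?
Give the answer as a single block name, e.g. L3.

idom tree: L1←L0 L2←L1 L3←L2 L4←L3 L5←L2 L6←L4 L7←L2 L8←L2
Join-block Dom:
  L2: preds {L1,L7}: {L0,L1} ∩ {L0,L1,L2,L7} = {L0,L1}; idom=L1
  L5: preds {L2,L4}: {L0,L1,L2} ∩ {L0,L1,L2,L3,L4} = {L0,L1,L2}; idom=L2
  L7: preds {L2,L5}: {L0,L1,L2} ∩ {L0,L1,L2,L5} = {L0,L1,L2}; idom=L2
  L8: preds {L4,L5,L6,L7}: {L0,L1,L2,L3,L4} ∩ {L0,L1,L2,L5} ∩ {L0,L1,L2,L3,L4,L6} ∩ {L0,L1,L2,L7} = {L0,L1,L2}; idom=L2

idom(L8) = L2

Answer: L2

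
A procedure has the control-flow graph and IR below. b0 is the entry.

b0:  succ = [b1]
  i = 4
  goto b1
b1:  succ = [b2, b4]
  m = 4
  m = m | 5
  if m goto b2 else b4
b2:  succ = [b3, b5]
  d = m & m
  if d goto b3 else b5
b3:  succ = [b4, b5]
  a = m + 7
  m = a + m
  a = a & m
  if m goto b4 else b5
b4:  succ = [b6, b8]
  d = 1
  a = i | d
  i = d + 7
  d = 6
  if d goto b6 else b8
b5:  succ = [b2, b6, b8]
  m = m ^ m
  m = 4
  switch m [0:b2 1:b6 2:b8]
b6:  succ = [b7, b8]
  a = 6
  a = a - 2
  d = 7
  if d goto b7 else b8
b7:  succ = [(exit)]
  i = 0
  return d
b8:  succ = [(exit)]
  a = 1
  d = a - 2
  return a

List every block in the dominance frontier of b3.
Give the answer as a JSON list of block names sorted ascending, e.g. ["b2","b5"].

idom tree: b1←b0 b2←b1 b3←b2 b4←b1 b5←b2 b6←b1 b7←b6 b8←b1
Dom at joins:
  b2: preds {b1,b5}: {b0,b1} ∩ {b0,b1,b2,b5} = {b0,b1}; idom=b1
  b4: preds {b1,b3}: {b0,b1} ∩ {b0,b1,b2,b3} = {b0,b1}; idom=b1
  b5: preds {b2,b3}: {b0,b1,b2} ∩ {b0,b1,b2,b3} = {b0,b1,b2}; idom=b2
  b6: preds {b4,b5}: {b0,b1,b4} ∩ {b0,b1,b2,b5} = {b0,b1}; idom=b1
  b8: preds {b4,b5,b6}: {b0,b1,b4} ∩ {b0,b1,b2,b5} ∩ {b0,b1,b6} = {b0,b1}; idom=b1

DF derivation:
  b2←b1: walk · to b1
  b2←b5: walk b5→b2 to b1
  b4←b1: walk · to b1
  b4←b3: walk b3→b2 to b1
  b5←b2: walk · to b2
  b5←b3: walk b3 to b2
  b6←b4: walk b4 to b1
  b6←b5: walk b5→b2 to b1
  b8←b4: walk b4 to b1
  b8←b5: walk b5→b2 to b1
  b8←b6: walk b6 to b1
  b0: DF=∅
  b1: DF=∅
  b2: DF={b2,b4,b6,b8}
  b3: DF={b4,b5}
  b4: DF={b6,b8}
  b5: DF={b2,b6,b8}
  b6: DF={b8}
  b7: DF=∅
  b8: DF=∅

DF(b3) = ["b4", "b5"]

Answer: ["b4", "b5"]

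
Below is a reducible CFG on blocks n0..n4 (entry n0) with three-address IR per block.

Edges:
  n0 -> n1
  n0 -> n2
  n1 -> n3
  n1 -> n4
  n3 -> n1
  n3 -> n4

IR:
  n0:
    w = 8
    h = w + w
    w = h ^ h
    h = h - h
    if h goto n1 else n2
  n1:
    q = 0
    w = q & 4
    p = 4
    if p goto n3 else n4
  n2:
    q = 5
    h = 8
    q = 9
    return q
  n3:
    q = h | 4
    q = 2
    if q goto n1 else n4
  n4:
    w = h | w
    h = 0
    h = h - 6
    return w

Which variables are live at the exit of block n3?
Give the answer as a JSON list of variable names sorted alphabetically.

Per-block:
  n0 def {h,w} use ∅
  n1 def {p,q,w} use ∅
  n2 def {h,q} use ∅
  n3 def {q} use {h}
  n4 def {h,w} use {h,w}

Backward fixpoint:
  n0 li=∅ lo={h}
  n1 li={h} lo={h,w}
  n2 li=∅ lo=∅
  n3 li={h,w} lo={h,w}
  n4 li={h,w} lo=∅

live-out(n3) = ["h", "w"]

Answer: ["h", "w"]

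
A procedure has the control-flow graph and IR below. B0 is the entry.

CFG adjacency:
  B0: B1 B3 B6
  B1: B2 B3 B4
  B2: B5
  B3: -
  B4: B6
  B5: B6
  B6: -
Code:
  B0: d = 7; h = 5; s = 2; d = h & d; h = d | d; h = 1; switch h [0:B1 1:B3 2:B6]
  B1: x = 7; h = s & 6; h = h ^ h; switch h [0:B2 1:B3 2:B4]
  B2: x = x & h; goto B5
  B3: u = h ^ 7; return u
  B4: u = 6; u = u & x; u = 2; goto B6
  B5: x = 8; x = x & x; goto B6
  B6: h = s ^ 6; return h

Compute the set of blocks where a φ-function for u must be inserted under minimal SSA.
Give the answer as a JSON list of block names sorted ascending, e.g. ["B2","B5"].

idom tree: B1←B0 B2←B1 B3←B0 B4←B1 B5←B2 B6←B0
Dom∩ at merges:
  B3: preds {B0,B1}: {B0} ∩ {B0,B1} = {B0}; idom=B0
  B6: preds {B0,B4,B5}: {B0} ∩ {B0,B1,B4} ∩ {B0,B1,B2,B5} = {B0}; idom=B0

Frontier:
  B3←B0: walk · to B0
  B3←B1: walk B1 to B0
  B6←B0: walk · to B0
  B6←B4: walk B4→B1 to B0
  B6←B5: walk B5→B2→B1 to B0
  B0: DF=∅
  B1: DF={B3,B6}
  B2: DF={B6}
  B3: DF=∅
  B4: DF={B6}
  B5: DF={B6}
  B6: DF=∅

φ for u: defs {B3,B4}
  DF⁺ = {B6}

Answer: ["B6"]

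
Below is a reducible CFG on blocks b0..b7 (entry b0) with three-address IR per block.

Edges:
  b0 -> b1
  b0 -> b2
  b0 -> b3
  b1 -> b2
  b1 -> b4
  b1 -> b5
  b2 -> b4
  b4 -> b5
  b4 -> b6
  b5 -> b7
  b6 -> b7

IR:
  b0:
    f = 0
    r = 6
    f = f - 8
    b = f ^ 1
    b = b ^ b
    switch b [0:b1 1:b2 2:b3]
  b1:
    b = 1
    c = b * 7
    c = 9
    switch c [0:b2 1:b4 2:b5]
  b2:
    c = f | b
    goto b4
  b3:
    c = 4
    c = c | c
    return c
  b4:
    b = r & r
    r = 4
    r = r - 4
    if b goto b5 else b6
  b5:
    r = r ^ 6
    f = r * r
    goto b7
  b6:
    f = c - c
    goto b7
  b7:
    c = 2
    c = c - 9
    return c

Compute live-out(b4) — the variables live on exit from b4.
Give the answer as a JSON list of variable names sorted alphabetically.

Answer: ["c", "r"]

Derivation:
Block summaries:
  b0 def {b,f,r} use ∅
  b1 def {b,c} use ∅
  b2 def {c} use {b,f}
  b3 def {c} use ∅
  b4 def {b,r} use {r}
  b5 def {f,r} use {r}
  b6 def {f} use {c}
  b7 def {c} use ∅

Live sets:
  b0: in=∅ out={b,f,r}
  b1: in={f,r} out={b,c,f,r}
  b2: in={b,f,r} out={c,r}
  b3: in=∅ out=∅
  b4: in={c,r} out={c,r}
  b5: in={r} out=∅
  b6: in={c} out=∅
  b7: in=∅ out=∅

live-out(b4) = ["c", "r"]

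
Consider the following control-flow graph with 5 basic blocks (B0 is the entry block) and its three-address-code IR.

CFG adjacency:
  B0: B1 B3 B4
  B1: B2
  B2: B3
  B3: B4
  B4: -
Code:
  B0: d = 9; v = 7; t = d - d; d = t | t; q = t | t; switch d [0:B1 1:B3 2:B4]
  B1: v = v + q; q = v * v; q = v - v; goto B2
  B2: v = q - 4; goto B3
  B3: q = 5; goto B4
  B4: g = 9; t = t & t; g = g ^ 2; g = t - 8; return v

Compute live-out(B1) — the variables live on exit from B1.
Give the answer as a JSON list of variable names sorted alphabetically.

def/use:
  B0: def={d,q,t,v} ue=∅
  B1: def={q,v} ue={q,v}
  B2: def={v} ue={q}
  B3: def={q} ue=∅
  B4: def={g,t} ue={t,v}

Live sets:
  live B0: ∅→{q,t,v}
  live B1: {q,t,v}→{q,t}
  live B2: {q,t}→{t,v}
  live B3: {t,v}→{t,v}
  live B4: {t,v}→∅

live-out(B1) = ["q", "t"]

Answer: ["q", "t"]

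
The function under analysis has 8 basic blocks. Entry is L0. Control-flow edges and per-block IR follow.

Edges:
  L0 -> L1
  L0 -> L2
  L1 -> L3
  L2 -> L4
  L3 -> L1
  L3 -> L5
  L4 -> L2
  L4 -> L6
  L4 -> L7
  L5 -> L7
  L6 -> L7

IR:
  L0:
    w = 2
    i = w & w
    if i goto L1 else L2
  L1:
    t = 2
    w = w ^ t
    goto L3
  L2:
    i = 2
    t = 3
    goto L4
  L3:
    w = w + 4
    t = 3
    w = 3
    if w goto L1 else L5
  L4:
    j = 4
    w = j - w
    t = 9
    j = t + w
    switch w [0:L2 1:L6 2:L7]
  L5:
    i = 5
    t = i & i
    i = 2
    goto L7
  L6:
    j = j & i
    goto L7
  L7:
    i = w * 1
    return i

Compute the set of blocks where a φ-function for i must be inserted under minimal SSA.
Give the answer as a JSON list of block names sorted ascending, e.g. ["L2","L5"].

Answer: ["L2", "L7"]

Derivation:
idom tree: L1←L0 L2←L0 L3←L1 L4←L2 L5←L3 L6←L4 L7←L0
Join-block Dom:
  L1: preds {L0,L3}: {L0} ∩ {L0,L1,L3} = {L0}; idom=L0
  L2: preds {L0,L4}: {L0} ∩ {L0,L2,L4} = {L0}; idom=L0
  L7: preds {L4,L5,L6}: {L0,L2,L4} ∩ {L0,L1,L3,L5} ∩ {L0,L2,L4,L6} = {L0}; idom=L0

DF walk-up:
  L1←L0: walk · to L0
  L1←L3: walk L3→L1 to L0
  L2←L0: walk · to L0
  L2←L4: walk L4→L2 to L0
  L7←L4: walk L4→L2 to L0
  L7←L5: walk L5→L3→L1 to L0
  L7←L6: walk L6→L4→L2 to L0
  L0 → ∅
  L1 → {L1,L7}
  L2 → {L2,L7}
  L3 → {L1,L7}
  L4 → {L2,L7}
  L5 → {L7}
  L6 → {L7}
  L7 → ∅

φ for i: defs {L0,L2,L5,L7}
  DF⁺ = {L2,L7}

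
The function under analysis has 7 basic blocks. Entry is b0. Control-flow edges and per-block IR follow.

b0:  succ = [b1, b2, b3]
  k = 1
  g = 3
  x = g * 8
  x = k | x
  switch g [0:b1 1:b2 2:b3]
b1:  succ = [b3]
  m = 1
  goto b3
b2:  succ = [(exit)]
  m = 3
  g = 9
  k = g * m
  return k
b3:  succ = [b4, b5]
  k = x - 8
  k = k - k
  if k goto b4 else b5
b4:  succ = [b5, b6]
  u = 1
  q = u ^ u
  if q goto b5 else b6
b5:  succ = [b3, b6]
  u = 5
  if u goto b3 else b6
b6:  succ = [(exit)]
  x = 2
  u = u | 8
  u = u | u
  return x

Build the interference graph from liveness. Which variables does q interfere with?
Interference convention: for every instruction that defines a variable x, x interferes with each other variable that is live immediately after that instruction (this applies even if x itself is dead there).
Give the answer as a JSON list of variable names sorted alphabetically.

Answer: ["u", "x"]

Working:
Block summaries:
  b0: {g,k,x} / ∅
  b1: {m} / ∅
  b2: {g,k,m} / ∅
  b3: {k} / {x}
  b4: {q,u} / ∅
  b5: {u} / ∅
  b6: {u,x} / {u}

Liveness:
  b0 li=∅ lo={x}
  b1 li={x} lo={x}
  b2 li=∅ lo=∅
  b3 li={x} lo={x}
  b4 li={x} lo={u,x}
  b5 li={x} lo={u,x}
  b6 li={u} lo=∅

Conflict graph:
  g: {k,m,x}
  k: {g,x}
  m: {g,x}
  q: {u,x}
  u: {q,x}
  x: {g,k,m,q,u}

N(q) = ["u", "x"]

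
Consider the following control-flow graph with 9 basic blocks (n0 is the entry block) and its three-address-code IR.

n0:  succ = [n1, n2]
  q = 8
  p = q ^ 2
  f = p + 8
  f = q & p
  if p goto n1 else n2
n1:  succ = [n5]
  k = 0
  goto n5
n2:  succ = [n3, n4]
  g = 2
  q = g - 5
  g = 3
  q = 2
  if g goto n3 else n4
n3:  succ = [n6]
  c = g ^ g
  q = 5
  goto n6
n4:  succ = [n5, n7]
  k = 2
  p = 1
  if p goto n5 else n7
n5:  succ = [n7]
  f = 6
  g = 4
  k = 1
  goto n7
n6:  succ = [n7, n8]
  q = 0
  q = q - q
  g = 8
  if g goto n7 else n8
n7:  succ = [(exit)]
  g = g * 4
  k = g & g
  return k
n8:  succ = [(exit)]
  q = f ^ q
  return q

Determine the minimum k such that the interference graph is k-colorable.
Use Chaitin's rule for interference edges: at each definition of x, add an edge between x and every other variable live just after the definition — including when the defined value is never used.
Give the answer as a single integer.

Block summaries:
  n0: def={f,p,q} ue=∅
  n1: def={k} ue=∅
  n2: def={g,q} ue=∅
  n3: def={c,q} ue={g}
  n4: def={k,p} ue=∅
  n5: def={f,g,k} ue=∅
  n6: def={g,q} ue=∅
  n7: def={g,k} ue={g}
  n8: def={q} ue={f,q}

Backward fixpoint:
  n0 li=∅ lo={f}
  n1 li=∅ lo=∅
  n2 li={f} lo={f,g}
  n3 li={f,g} lo={f}
  n4 li={g} lo={g}
  n5 li=∅ lo={g}
  n6 li={f} lo={f,g,q}
  n7 li={g} lo=∅
  n8 li={f,q} lo=∅

Interfere edges:
  c↔{f}
  f↔{c,g,p,q}
  g↔{f,k,p,q}
  k↔{g}
  p↔{f,g,q}
  q↔{f,g,p}

Chromatic number:
  clique {f,g,p,q} ⇒ need ≥ 4
  assign c→R1 f→R0 g→R1 k→R0 p→R2 q→R3 — no edge inside a register ⇒ χ ≤ 4
  χ = 4

Answer: 4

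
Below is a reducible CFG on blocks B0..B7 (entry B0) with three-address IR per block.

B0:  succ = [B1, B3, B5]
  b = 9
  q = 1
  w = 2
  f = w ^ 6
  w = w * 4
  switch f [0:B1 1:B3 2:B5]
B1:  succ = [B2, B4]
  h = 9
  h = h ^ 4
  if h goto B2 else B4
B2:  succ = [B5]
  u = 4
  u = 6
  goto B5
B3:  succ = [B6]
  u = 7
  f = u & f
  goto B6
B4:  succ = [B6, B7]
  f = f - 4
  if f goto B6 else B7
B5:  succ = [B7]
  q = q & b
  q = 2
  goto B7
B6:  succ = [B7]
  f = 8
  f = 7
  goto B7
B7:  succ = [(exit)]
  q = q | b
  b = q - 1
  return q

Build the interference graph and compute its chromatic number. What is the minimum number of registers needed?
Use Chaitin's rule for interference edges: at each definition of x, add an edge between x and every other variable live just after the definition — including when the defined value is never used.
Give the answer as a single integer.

Block summaries:
  B0 def {b,f,q,w} use ∅
  B1 def {h} use ∅
  B2 def {u} use ∅
  B3 def {f,u} use {f}
  B4 def {f} use {f}
  B5 def {q} use {b,q}
  B6 def {f} use ∅
  B7 def {b,q} use {b,q}

Live sets:
  B0 li=∅ lo={b,f,q}
  B1 li={b,f,q} lo={b,f,q}
  B2 li={b,q} lo={b,q}
  B3 li={b,f,q} lo={b,q}
  B4 li={b,f,q} lo={b,q}
  B5 li={b,q} lo={b,q}
  B6 li={b,q} lo={b,q}
  B7 li={b,q} lo=∅

Interfere edges:
  b↔{f,h,q,u,w}
  f↔{b,h,q,u,w}
  h↔{b,f,q}
  q↔{b,f,h,u,w}
  u↔{b,f,q}
  w↔{b,f,q}

Colouring:
  lower bound: {b,f,h,q} mutually conflict ⇒ χ ≥ 4
  assign b→R0 f→R1 h→R3 q→R2 u→R3 w→R3 — no edge inside a register ⇒ χ ≤ 4
  χ = 4

Answer: 4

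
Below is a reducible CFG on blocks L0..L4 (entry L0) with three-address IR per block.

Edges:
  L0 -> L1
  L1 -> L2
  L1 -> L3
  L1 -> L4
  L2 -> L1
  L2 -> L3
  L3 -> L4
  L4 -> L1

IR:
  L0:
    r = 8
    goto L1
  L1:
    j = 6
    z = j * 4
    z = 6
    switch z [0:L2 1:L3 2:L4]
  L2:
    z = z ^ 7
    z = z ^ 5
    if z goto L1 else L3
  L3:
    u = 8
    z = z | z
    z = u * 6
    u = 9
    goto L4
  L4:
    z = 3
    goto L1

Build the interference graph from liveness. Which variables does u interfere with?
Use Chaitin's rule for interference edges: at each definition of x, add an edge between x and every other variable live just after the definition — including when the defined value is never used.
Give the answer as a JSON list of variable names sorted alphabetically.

Answer: ["z"]

Derivation:
Block summaries:
  L0 def {r} use ∅
  L1 def {j,z} use ∅
  L2 def {z} use {z}
  L3 def {u,z} use {z}
  L4 def {z} use ∅

Liveness:
  L0 li=∅ lo=∅
  L1 li=∅ lo={z}
  L2 li={z} lo={z}
  L3 li={z} lo=∅
  L4 li=∅ lo=∅

Interfere edges:
  j: ∅
  r: ∅
  u: {z}
  z: {u}

N(u) = ["z"]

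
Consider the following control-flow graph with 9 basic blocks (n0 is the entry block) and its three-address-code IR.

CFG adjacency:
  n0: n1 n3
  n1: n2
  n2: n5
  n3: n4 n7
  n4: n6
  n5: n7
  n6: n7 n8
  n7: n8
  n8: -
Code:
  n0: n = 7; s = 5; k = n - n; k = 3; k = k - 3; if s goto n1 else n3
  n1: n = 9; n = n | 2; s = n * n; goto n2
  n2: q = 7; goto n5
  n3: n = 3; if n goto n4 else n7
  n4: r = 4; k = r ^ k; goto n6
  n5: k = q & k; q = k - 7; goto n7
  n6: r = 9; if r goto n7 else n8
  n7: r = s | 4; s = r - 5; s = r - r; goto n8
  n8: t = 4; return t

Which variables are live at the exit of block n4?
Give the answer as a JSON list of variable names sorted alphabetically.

Answer: ["s"]

Derivation:
Block summaries:
  n0: def={k,n,s} ue=∅
  n1: def={n,s} ue=∅
  n2: def={q} ue=∅
  n3: def={n} ue=∅
  n4: def={k,r} ue={k}
  n5: def={k,q} ue={k,q}
  n6: def={r} ue=∅
  n7: def={r,s} ue={s}
  n8: def={t} ue=∅

Live sets:
  live n0: ∅→{k,s}
  live n1: {k}→{k,s}
  live n2: {k,s}→{k,q,s}
  live n3: {k,s}→{k,s}
  live n4: {k,s}→{s}
  live n5: {k,q,s}→{s}
  live n6: {s}→{s}
  live n7: {s}→∅
  live n8: ∅→∅

live-out(n4) = ["s"]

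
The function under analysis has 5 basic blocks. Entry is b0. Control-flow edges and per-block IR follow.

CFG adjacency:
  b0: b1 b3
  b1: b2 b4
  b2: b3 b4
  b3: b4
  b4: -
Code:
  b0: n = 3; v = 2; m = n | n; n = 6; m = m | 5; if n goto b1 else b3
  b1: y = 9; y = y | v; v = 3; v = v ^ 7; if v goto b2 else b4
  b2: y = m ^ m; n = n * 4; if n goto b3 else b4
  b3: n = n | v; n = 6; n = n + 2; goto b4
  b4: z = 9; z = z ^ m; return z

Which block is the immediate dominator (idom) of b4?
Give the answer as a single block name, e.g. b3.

Answer: b0

Analysis:
idom tree: b1←b0 b2←b1 b3←b0 b4←b0
Join-block Dom:
  b3: preds {b0,b2}: {b0} ∩ {b0,b1,b2} = {b0}; idom=b0
  b4: preds {b1,b2,b3}: {b0,b1} ∩ {b0,b1,b2} ∩ {b0,b3} = {b0}; idom=b0

idom(b4) = b0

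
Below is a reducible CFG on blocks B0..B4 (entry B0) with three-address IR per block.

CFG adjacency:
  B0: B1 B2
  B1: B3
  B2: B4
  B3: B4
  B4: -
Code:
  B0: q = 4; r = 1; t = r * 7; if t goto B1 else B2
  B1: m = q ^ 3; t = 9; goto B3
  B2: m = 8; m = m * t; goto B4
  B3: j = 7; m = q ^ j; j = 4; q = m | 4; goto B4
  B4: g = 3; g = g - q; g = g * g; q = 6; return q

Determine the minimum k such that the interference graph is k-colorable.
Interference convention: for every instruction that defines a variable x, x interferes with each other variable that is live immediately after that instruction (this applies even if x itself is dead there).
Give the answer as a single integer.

Answer: 3

Derivation:
Block summaries:
  B0 def {q,r,t} use ∅
  B1 def {m,t} use {q}
  B2 def {m} use {t}
  B3 def {j,m,q} use {q}
  B4 def {g,q} use {q}

Live sets:
  live B0: ∅→{q,t}
  live B1: {q}→{q}
  live B2: {q,t}→{q}
  live B3: {q}→{q}
  live B4: {q}→∅

Interference:
  g↔{q}
  j↔{m,q}
  m↔{j,q,t}
  q↔{g,j,m,r,t}
  r↔{q}
  t↔{m,q}

Chromatic number:
  {j,m,q} pairwise interfere (3-clique) ⇒ χ ≥ 3
  3-colouring: c0={q}  c1={g,m,r}  c2={j,t}
  χ = 3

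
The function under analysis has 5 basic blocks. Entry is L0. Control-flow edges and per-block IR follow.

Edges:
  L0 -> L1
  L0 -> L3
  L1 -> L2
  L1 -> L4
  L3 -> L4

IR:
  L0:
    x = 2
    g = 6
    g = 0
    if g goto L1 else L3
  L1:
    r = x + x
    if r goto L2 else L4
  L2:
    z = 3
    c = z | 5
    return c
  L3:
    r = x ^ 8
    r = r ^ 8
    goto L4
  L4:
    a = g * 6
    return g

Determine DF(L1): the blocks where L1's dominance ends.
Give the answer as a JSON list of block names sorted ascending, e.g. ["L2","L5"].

Answer: ["L4"]

Derivation:
idom tree: L1←L0 L2←L1 L3←L0 L4←L0
Join-block Dom:
  L4: preds {L1,L3}: {L0,L1} ∩ {L0,L3} = {L0}; idom=L0

Frontier:
  join L4 pred L1: L1 stop@L0
  join L4 pred L3: L3 stop@L0
  L0: DF=∅
  L1: DF={L4}
  L2: DF=∅
  L3: DF={L4}
  L4: DF=∅

DF(L1) = ["L4"]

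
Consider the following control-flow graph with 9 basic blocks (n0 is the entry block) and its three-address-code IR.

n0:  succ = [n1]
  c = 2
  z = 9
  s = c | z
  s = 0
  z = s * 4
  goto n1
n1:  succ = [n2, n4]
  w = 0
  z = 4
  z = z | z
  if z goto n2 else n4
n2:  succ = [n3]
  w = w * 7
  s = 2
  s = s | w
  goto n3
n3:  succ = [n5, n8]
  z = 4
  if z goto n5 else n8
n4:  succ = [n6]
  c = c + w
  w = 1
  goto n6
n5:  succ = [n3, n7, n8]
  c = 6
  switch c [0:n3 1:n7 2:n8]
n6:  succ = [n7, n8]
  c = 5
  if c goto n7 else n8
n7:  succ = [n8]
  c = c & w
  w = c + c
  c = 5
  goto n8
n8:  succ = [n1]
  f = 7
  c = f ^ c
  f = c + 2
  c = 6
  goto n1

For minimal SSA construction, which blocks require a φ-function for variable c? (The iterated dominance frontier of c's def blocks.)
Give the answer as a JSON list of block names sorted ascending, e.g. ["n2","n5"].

Answer: ["n1", "n3", "n7", "n8"]

Working:
idom tree: n1←n0 n2←n1 n3←n2 n4←n1 n5←n3 n6←n4 n7←n1 n8←n1
Join-block Dom:
  n1: preds {n0,n8}: {n0} ∩ {n0,n1,n8} = {n0}; idom=n0
  n3: preds {n2,n5}: {n0,n1,n2} ∩ {n0,n1,n2,n3,n5} = {n0,n1,n2}; idom=n2
  n7: preds {n5,n6}: {n0,n1,n2,n3,n5} ∩ {n0,n1,n4,n6} = {n0,n1}; idom=n1
  n8: preds {n3,n5,n6,n7}: {n0,n1,n2,n3} ∩ {n0,n1,n2,n3,n5} ∩ {n0,n1,n4,n6} ∩ {n0,n1,n7} = {n0,n1}; idom=n1

DF walk-up:
  join n1 pred n0: · stop@n0
  join n1 pred n8: n8→n1 stop@n0
  join n3 pred n2: · stop@n2
  join n3 pred n5: n5→n3 stop@n2
  join n7 pred n5: n5→n3→n2 stop@n1
  join n7 pred n6: n6→n4 stop@n1
  join n8 pred n3: n3→n2 stop@n1
  join n8 pred n5: n5→n3→n2 stop@n1
  join n8 pred n6: n6→n4 stop@n1
  join n8 pred n7: n7 stop@n1
  DF(n0)=∅
  DF(n1)={n1}
  DF(n2)={n7,n8}
  DF(n3)={n3,n7,n8}
  DF(n4)={n7,n8}
  DF(n5)={n3,n7,n8}
  DF(n6)={n7,n8}
  DF(n7)={n8}
  DF(n8)={n1}

φ for c: defs {n0,n4,n5,n6,n7,n8}
  DF⁺ = {n1,n3,n7,n8}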